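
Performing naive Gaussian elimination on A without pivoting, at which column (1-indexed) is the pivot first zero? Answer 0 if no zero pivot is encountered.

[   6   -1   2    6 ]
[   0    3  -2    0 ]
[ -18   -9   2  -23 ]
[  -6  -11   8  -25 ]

Naive forward elimination:
R3 <- R3 - (-3)*R1:  [   0  -12    8   -5 ]
R4 <- R4 - (-1)*R1:  [   0  -12   10  -19 ]
R3 <- R3 - (-4)*R2:  [  0   0   0  -5 ]
R4 <- R4 - (-4)*R2:  [   0    0    2  -19 ]
Matrix at this point:
[ 6  -1   2    6 ]
[ 0   3  -2    0 ]
[ 0   0   0   -5 ]
[ 0   0   2  -19 ]
Pivot entry (3,3) is zero but row 4 has 2 in column 3 -> naive elimination stops; a row interchange (e.g. R3 <-> R4) would be required here.

first zero-pivot column = 3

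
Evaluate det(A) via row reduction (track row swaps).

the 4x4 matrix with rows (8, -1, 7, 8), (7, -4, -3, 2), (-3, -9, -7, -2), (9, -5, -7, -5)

det(A) = 3061

Forward elimination:
R2 <- R2 - (7/8)*R1:  [     0  -25/8  -73/8     -5 ]
R3 <- R3 - (-3/8)*R1:  [     0  -75/8  -35/8      1 ]
R4 <- R4 - (9/8)*R1:  [      0   -31/8  -119/8     -14 ]
R3 <- R3 - (3)*R2:  [  0   0  23  16 ]
R4 <- R4 - (31/25)*R2:  [      0       0  -89/25   -39/5 ]
R4 <- R4 - (-89/575)*R3:  [         0          0          0  -3061/575 ]
Upper-triangular form:
[ 8     -1      7          8 ]
[ 0  -25/8  -73/8         -5 ]
[ 0      0     23         16 ]
[ 0      0      0  -3061/575 ]
det(A) = (-1)^0 * (8) * (-25/8) * (23) * (-3061/575) = 3061  (0 row swaps -> sign +1)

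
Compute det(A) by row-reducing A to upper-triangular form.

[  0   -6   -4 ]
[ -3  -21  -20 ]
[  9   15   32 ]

Forward elimination:
R1 <-> R2   (pivot in column 1 was zero)
[ -3  -21  -20 ]
[  0   -6   -4 ]
[  9   15   32 ]
R3 <- R3 - (-3)*R1:  [   0  -48  -28 ]
R3 <- R3 - (8)*R2:  [ 0  0  4 ]
Upper-triangular form:
[ -3  -21  -20 ]
[  0   -6   -4 ]
[  0    0    4 ]
det(A) = (-1)^1 * (-3) * (-6) * (4) = -72  (1 row swap -> sign -1)

det(A) = -72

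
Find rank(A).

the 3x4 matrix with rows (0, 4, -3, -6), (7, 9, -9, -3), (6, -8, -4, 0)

Row reduction:
R1 <-> R2   (pivot in column 1 was zero)
[ 7   9  -9  -3 ]
[ 0   4  -3  -6 ]
[ 6  -8  -4   0 ]
R3 <- R3 - (6/7)*R1:  [      0  -110/7    26/7    18/7 ]
R3 <- R3 - (-55/14)*R2:  [       0        0  -113/14      -21 ]
Row echelon form:
[ 7  9       -9   -3 ]
[ 0  4       -3   -6 ]
[ 0  0  -113/14  -21 ]
Nonzero rows / pivot columns: 3

rank(A) = 3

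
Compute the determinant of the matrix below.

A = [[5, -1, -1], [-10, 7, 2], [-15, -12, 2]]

Forward elimination:
R2 <- R2 - (-2)*R1:  [ 0  5  0 ]
R3 <- R3 - (-3)*R1:  [   0  -15   -1 ]
R3 <- R3 - (-3)*R2:  [  0   0  -1 ]
Upper-triangular form:
[ 5  -1  -1 ]
[ 0   5   0 ]
[ 0   0  -1 ]
det(A) = (-1)^0 * (5) * (5) * (-1) = -25  (0 row swaps -> sign +1)

det(A) = -25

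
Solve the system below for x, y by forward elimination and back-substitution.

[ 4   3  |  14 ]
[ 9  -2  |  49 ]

Forward elimination on [A|b]:
R2 <- R2 - (9/4)*R1:  [     0  -35/4   35/2 ]
Row echelon form:
[ 4      3  |    14 ]
[ 0  -35/4  |  35/2 ]
Back-substitution:
y = (35/2) / (-35/4) = -2
x = (14 - (3)*(-2)) / 4 = 5

(5, -2)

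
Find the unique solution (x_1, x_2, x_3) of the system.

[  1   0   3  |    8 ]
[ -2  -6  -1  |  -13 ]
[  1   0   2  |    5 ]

Forward elimination on [A|b]:
R2 <- R2 - (-2)*R1:  [  0  -6   5   3 ]
R3 <- R3 - (1)*R1:  [  0   0  -1  -3 ]
Row echelon form:
[ 1   0   3  |   8 ]
[ 0  -6   5  |   3 ]
[ 0   0  -1  |  -3 ]
Back-substitution:
x_3 = (-3) / -1 = 3
x_2 = (3 - (5)*(3)) / -6 = 2
x_1 = (8 - (3)*(3)) / 1 = -1

(-1, 2, 3)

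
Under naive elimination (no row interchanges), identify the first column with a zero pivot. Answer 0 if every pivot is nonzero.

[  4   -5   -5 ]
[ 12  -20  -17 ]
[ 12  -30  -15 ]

Naive forward elimination:
R2 <- R2 - (3)*R1:  [  0  -5  -2 ]
R3 <- R3 - (3)*R1:  [   0  -15    0 ]
R3 <- R3 - (3)*R2:  [ 0  0  6 ]
All pivots nonzero; naive elimination completes without hitting a zero pivot.

first zero-pivot column = 0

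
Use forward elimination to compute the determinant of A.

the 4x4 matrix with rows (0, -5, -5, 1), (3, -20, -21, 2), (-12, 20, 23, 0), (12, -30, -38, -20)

det(A) = 30

Forward elimination:
R1 <-> R2   (pivot in column 1 was zero)
[   3  -20  -21    2 ]
[   0   -5   -5    1 ]
[ -12   20   23    0 ]
[  12  -30  -38  -20 ]
R3 <- R3 - (-4)*R1:  [   0  -60  -61    8 ]
R4 <- R4 - (4)*R1:  [   0   50   46  -28 ]
R3 <- R3 - (12)*R2:  [  0   0  -1  -4 ]
R4 <- R4 - (-10)*R2:  [   0    0   -4  -18 ]
R4 <- R4 - (4)*R3:  [  0   0   0  -2 ]
Upper-triangular form:
[ 3  -20  -21   2 ]
[ 0   -5   -5   1 ]
[ 0    0   -1  -4 ]
[ 0    0    0  -2 ]
det(A) = (-1)^1 * (3) * (-5) * (-1) * (-2) = 30  (1 row swap -> sign -1)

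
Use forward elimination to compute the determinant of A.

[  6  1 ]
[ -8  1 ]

Forward elimination:
R2 <- R2 - (-4/3)*R1:  [   0  7/3 ]
Upper-triangular form:
[ 6    1 ]
[ 0  7/3 ]
det(A) = (-1)^0 * (6) * (7/3) = 14  (0 row swaps -> sign +1)

det(A) = 14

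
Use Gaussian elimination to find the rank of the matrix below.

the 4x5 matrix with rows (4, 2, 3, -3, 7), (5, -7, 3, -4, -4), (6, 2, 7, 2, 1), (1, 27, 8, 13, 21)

Row reduction:
R2 <- R2 - (5/4)*R1:  [     0  -19/2   -3/4   -1/4  -51/4 ]
R3 <- R3 - (3/2)*R1:  [     0     -1    5/2   13/2  -19/2 ]
R4 <- R4 - (1/4)*R1:  [    0  53/2  29/4  55/4  77/4 ]
R3 <- R3 - (2/19)*R2:  [       0        0    49/19   124/19  -155/19 ]
R4 <- R4 - (-53/19)*R2:  [       0        0    98/19   248/19  -310/19 ]
R4 <- R4 - (2)*R3:  [ 0  0  0  0  0 ]
Row echelon form:
[ 4      2      3      -3        7 ]
[ 0  -19/2   -3/4    -1/4    -51/4 ]
[ 0      0  49/19  124/19  -155/19 ]
[ 0      0      0       0        0 ]
Nonzero rows / pivot columns: 3

rank(A) = 3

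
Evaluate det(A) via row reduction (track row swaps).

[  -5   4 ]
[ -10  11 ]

det(A) = -15

Forward elimination:
R2 <- R2 - (2)*R1:  [ 0  3 ]
Upper-triangular form:
[ -5  4 ]
[  0  3 ]
det(A) = (-1)^0 * (-5) * (3) = -15  (0 row swaps -> sign +1)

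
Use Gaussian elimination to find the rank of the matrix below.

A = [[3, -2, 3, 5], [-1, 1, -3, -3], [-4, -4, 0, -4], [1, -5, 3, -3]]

Row reduction:
R2 <- R2 - (-1/3)*R1:  [    0   1/3    -2  -4/3 ]
R3 <- R3 - (-4/3)*R1:  [     0  -20/3      4    8/3 ]
R4 <- R4 - (1/3)*R1:  [     0  -13/3      2  -14/3 ]
R3 <- R3 - (-20)*R2:  [   0    0  -36  -24 ]
R4 <- R4 - (-13)*R2:  [   0    0  -24  -22 ]
R4 <- R4 - (2/3)*R3:  [  0   0   0  -6 ]
Row echelon form:
[ 3   -2    3     5 ]
[ 0  1/3   -2  -4/3 ]
[ 0    0  -36   -24 ]
[ 0    0    0    -6 ]
Nonzero rows / pivot columns: 4

rank(A) = 4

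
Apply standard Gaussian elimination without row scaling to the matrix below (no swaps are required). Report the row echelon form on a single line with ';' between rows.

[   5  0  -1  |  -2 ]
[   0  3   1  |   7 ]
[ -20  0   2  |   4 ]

REF = [5 0 -1 -2; 0 3 1 7; 0 0 -2 -4]

Forward elimination:
R3 <- R3 - (-4)*R1:  [  0   0  -2  -4 ]
Row echelon form:
[ 5  0  -1  |  -2 ]
[ 0  3   1  |   7 ]
[ 0  0  -2  |  -4 ]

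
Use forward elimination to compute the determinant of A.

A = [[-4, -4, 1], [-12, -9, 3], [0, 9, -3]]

Forward elimination:
R2 <- R2 - (3)*R1:  [ 0  3  0 ]
R3 <- R3 - (3)*R2:  [  0   0  -3 ]
Upper-triangular form:
[ -4  -4   1 ]
[  0   3   0 ]
[  0   0  -3 ]
det(A) = (-1)^0 * (-4) * (3) * (-3) = 36  (0 row swaps -> sign +1)

det(A) = 36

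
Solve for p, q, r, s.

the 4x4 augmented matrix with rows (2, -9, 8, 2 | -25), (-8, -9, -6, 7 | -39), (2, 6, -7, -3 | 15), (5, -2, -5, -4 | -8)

Forward elimination on [A|b]:
R2 <- R2 - (-4)*R1:  [    0   -45    26    15  -139 ]
R3 <- R3 - (1)*R1:  [   0   15  -15   -5   40 ]
R4 <- R4 - (5/2)*R1:  [     0   41/2    -25     -9  109/2 ]
R3 <- R3 - (-1/3)*R2:  [     0      0  -19/3      0  -19/3 ]
R4 <- R4 - (-41/90)*R2:  [       0        0  -592/45    -13/6  -397/45 ]
R4 <- R4 - (592/285)*R3:  [     0      0      0  -13/6   13/3 ]
Row echelon form:
[ 2   -9      8      2  |    -25 ]
[ 0  -45     26     15  |   -139 ]
[ 0    0  -19/3      0  |  -19/3 ]
[ 0    0      0  -13/6  |   13/3 ]
Back-substitution:
s = (13/3) / (-13/6) = -2
r = (-19/3) / (-19/3) = 1
q = (-139 - (26)*(1) - (15)*(-2)) / -45 = 3
p = (-25 - (-9)*(3) - (8)*(1) - (2)*(-2)) / 2 = -1

(-1, 3, 1, -2)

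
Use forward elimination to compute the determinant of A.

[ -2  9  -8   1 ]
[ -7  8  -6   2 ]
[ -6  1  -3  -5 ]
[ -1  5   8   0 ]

det(A) = 3799

Forward elimination:
R2 <- R2 - (7/2)*R1:  [     0  -47/2     22   -3/2 ]
R3 <- R3 - (3)*R1:  [   0  -26   21   -8 ]
R4 <- R4 - (1/2)*R1:  [    0   1/2    12  -1/2 ]
R3 <- R3 - (52/47)*R2:  [       0        0  -157/47  -298/47 ]
R4 <- R4 - (-1/47)*R2:  [      0       0  586/47  -25/47 ]
R4 <- R4 - (-586/157)*R3:  [         0          0          0  -3799/157 ]
Upper-triangular form:
[ -2      9       -8          1 ]
[  0  -47/2       22       -3/2 ]
[  0      0  -157/47    -298/47 ]
[  0      0        0  -3799/157 ]
det(A) = (-1)^0 * (-2) * (-47/2) * (-157/47) * (-3799/157) = 3799  (0 row swaps -> sign +1)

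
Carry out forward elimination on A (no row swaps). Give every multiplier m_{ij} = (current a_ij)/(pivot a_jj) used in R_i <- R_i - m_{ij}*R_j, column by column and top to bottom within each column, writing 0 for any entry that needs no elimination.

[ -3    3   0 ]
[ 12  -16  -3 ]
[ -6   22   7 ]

Forward elimination:
R2 <- R2 - (-4)*R1:  [  0  -4  -3 ]
R3 <- R3 - (2)*R1:  [  0  16   7 ]
R3 <- R3 - (-4)*R2:  [  0   0  -5 ]
Multipliers (in order of application): m_{21} = -4, m_{31} = 2, m_{32} = -4

multipliers: -4, 2, -4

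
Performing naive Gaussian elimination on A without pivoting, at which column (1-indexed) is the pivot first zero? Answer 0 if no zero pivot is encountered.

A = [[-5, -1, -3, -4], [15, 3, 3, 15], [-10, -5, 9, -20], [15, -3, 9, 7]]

first zero-pivot column = 2

Naive forward elimination:
R2 <- R2 - (-3)*R1:  [  0   0  -6   3 ]
R3 <- R3 - (2)*R1:  [   0   -3   15  -12 ]
R4 <- R4 - (-3)*R1:  [  0  -6   0  -5 ]
Matrix at this point:
[ -5  -1  -3   -4 ]
[  0   0  -6    3 ]
[  0  -3  15  -12 ]
[  0  -6   0   -5 ]
Pivot entry (2,2) is zero but row 3 has -3 in column 2 -> naive elimination stops; a row interchange (e.g. R2 <-> R3) would be required here.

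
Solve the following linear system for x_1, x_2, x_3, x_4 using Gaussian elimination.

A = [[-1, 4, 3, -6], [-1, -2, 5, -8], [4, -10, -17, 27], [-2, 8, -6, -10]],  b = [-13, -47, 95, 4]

Forward elimination on [A|b]:
R2 <- R2 - (1)*R1:  [   0   -6    2   -2  -34 ]
R3 <- R3 - (-4)*R1:  [  0   6  -5   3  43 ]
R4 <- R4 - (2)*R1:  [   0    0  -12    2   30 ]
R3 <- R3 - (-1)*R2:  [  0   0  -3   1   9 ]
R4 <- R4 - (4)*R3:  [  0   0   0  -2  -6 ]
Row echelon form:
[ -1   4   3  -6  |  -13 ]
[  0  -6   2  -2  |  -34 ]
[  0   0  -3   1  |    9 ]
[  0   0   0  -2  |   -6 ]
Back-substitution:
x_4 = (-6) / -2 = 3
x_3 = (9 - (1)*(3)) / -3 = -2
x_2 = (-34 - (2)*(-2) - (-2)*(3)) / -6 = 4
x_1 = (-13 - (4)*(4) - (3)*(-2) - (-6)*(3)) / -1 = 5

(5, 4, -2, 3)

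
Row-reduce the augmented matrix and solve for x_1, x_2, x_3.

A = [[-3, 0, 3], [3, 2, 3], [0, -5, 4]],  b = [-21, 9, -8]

(5, 0, -2)

Forward elimination on [A|b]:
R2 <- R2 - (-1)*R1:  [   0    2    6  -12 ]
R3 <- R3 - (-5/2)*R2:  [   0    0   19  -38 ]
Row echelon form:
[ -3  0   3  |  -21 ]
[  0  2   6  |  -12 ]
[  0  0  19  |  -38 ]
Back-substitution:
x_3 = (-38) / 19 = -2
x_2 = (-12 - (6)*(-2)) / 2 = 0
x_1 = (-21 - (3)*(-2)) / -3 = 5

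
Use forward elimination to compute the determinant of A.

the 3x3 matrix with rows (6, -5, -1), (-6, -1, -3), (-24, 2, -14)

Forward elimination:
R2 <- R2 - (-1)*R1:  [  0  -6  -4 ]
R3 <- R3 - (-4)*R1:  [   0  -18  -18 ]
R3 <- R3 - (3)*R2:  [  0   0  -6 ]
Upper-triangular form:
[ 6  -5  -1 ]
[ 0  -6  -4 ]
[ 0   0  -6 ]
det(A) = (-1)^0 * (6) * (-6) * (-6) = 216  (0 row swaps -> sign +1)

det(A) = 216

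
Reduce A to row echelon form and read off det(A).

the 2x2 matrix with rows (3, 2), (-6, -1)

det(A) = 9

Forward elimination:
R2 <- R2 - (-2)*R1:  [ 0  3 ]
Upper-triangular form:
[ 3  2 ]
[ 0  3 ]
det(A) = (-1)^0 * (3) * (3) = 9  (0 row swaps -> sign +1)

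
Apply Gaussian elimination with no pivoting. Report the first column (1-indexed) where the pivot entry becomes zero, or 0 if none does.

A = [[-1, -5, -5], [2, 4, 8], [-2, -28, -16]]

first zero-pivot column = 3

Naive forward elimination:
R2 <- R2 - (-2)*R1:  [  0  -6  -2 ]
R3 <- R3 - (2)*R1:  [   0  -18   -6 ]
R3 <- R3 - (3)*R2:  [ 0  0  0 ]
Matrix at this point:
[ -1  -5  -5 ]
[  0  -6  -2 ]
[  0   0   0 ]
Pivot entry (3,3) in the last row is zero and there are no rows below to swap with -> zero pivot in column 3 (A is singular).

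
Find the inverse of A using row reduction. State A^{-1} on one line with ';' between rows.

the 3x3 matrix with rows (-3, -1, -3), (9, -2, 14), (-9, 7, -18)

Gauss-Jordan on [A | I]:
R1 <- (1/-3)*R1:  [    1   1/3     1  |  -1/3     0     0 ]
R2 <- R2 - (9)*R1:  [  0  -5   5  |   3   1   0 ]
R3 <- R3 - (-9)*R1:  [  0  10  -9  |  -3   0   1 ]
R2 <- (1/-5)*R2:  [    0     1    -1  |  -3/5  -1/5     0 ]
R1 <- R1 - (1/3)*R2:  [     1      0    4/3  |  -2/15   1/15      0 ]
R3 <- R3 - (10)*R2:  [ 0  0  1  |  3  2  1 ]
R1 <- R1 - (4/3)*R3:  [      1       0       0  |  -62/15   -13/5    -4/3 ]
R2 <- R2 - (-1)*R3:  [    0     1     0  |  12/5   9/5     1 ]
Right block of [I | A^{-1}] is the inverse:
[ -62/15  -13/5  -4/3 ]
[   12/5    9/5     1 ]
[      3      2     1 ]

inverse = [-62/15 -13/5 -4/3; 12/5 9/5 1; 3 2 1]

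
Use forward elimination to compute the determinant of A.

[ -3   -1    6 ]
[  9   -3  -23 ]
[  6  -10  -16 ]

det(A) = 108

Forward elimination:
R2 <- R2 - (-3)*R1:  [  0  -6  -5 ]
R3 <- R3 - (-2)*R1:  [   0  -12   -4 ]
R3 <- R3 - (2)*R2:  [ 0  0  6 ]
Upper-triangular form:
[ -3  -1   6 ]
[  0  -6  -5 ]
[  0   0   6 ]
det(A) = (-1)^0 * (-3) * (-6) * (6) = 108  (0 row swaps -> sign +1)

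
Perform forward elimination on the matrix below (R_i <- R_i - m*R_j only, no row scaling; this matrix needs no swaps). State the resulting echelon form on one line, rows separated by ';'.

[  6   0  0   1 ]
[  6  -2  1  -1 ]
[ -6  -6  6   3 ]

Forward elimination:
R2 <- R2 - (1)*R1:  [  0  -2   1  -2 ]
R3 <- R3 - (-1)*R1:  [  0  -6   6   4 ]
R3 <- R3 - (3)*R2:  [  0   0   3  10 ]
Row echelon form:
[ 6   0  0   1 ]
[ 0  -2  1  -2 ]
[ 0   0  3  10 ]

REF = [6 0 0 1; 0 -2 1 -2; 0 0 3 10]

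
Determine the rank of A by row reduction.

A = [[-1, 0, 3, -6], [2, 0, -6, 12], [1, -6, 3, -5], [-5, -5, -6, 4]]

rank(A) = 3

Row reduction:
R2 <- R2 - (-2)*R1:  [ 0  0  0  0 ]
R3 <- R3 - (-1)*R1:  [   0   -6    6  -11 ]
R4 <- R4 - (5)*R1:  [   0   -5  -21   34 ]
R2 <-> R3   (pivot in column 2 was zero)
[ -1   0    3   -6 ]
[  0  -6    6  -11 ]
[  0   0    0    0 ]
[  0  -5  -21   34 ]
R4 <- R4 - (5/6)*R2:  [     0      0    -26  259/6 ]
R3 <-> R4   (pivot in column 3 was zero)
[ -1   0    3     -6 ]
[  0  -6    6    -11 ]
[  0   0  -26  259/6 ]
[  0   0    0      0 ]
Row echelon form:
[ -1   0    3     -6 ]
[  0  -6    6    -11 ]
[  0   0  -26  259/6 ]
[  0   0    0      0 ]
Nonzero rows / pivot columns: 3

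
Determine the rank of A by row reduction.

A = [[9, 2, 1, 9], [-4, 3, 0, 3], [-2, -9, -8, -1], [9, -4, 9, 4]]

Row reduction:
R2 <- R2 - (-4/9)*R1:  [    0  35/9   4/9     7 ]
R3 <- R3 - (-2/9)*R1:  [     0  -77/9  -70/9      1 ]
R4 <- R4 - (1)*R1:  [  0  -6   8  -5 ]
R3 <- R3 - (-11/5)*R2:  [     0      0  -34/5   82/5 ]
R4 <- R4 - (-54/35)*R2:  [      0       0  304/35    29/5 ]
R4 <- R4 - (-152/119)*R3:  [        0         0         0  3183/119 ]
Row echelon form:
[ 9     2      1         9 ]
[ 0  35/9    4/9         7 ]
[ 0     0  -34/5      82/5 ]
[ 0     0      0  3183/119 ]
Nonzero rows / pivot columns: 4

rank(A) = 4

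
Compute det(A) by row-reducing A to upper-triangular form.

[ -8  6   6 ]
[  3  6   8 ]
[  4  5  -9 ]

Forward elimination:
R2 <- R2 - (-3/8)*R1:  [    0  33/4  41/4 ]
R3 <- R3 - (-1/2)*R1:  [  0   8  -6 ]
R3 <- R3 - (32/33)*R2:  [       0        0  -526/33 ]
Upper-triangular form:
[ -8     6        6 ]
[  0  33/4     41/4 ]
[  0     0  -526/33 ]
det(A) = (-1)^0 * (-8) * (33/4) * (-526/33) = 1052  (0 row swaps -> sign +1)

det(A) = 1052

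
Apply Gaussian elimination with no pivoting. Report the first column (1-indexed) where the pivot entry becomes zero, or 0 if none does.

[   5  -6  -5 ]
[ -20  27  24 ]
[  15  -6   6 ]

Naive forward elimination:
R2 <- R2 - (-4)*R1:  [ 0  3  4 ]
R3 <- R3 - (3)*R1:  [  0  12  21 ]
R3 <- R3 - (4)*R2:  [ 0  0  5 ]
All pivots nonzero; naive elimination completes without hitting a zero pivot.

first zero-pivot column = 0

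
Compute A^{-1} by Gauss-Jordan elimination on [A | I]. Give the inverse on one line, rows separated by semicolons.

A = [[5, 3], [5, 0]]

inverse = [0 1/5; 1/3 -1/3]

Gauss-Jordan on [A | I]:
R1 <- (1/5)*R1:  [   1  3/5  |  1/5    0 ]
R2 <- R2 - (5)*R1:  [  0  -3  |  -1   1 ]
R2 <- (1/-3)*R2:  [    0     1  |   1/3  -1/3 ]
R1 <- R1 - (3/5)*R2:  [   1    0  |    0  1/5 ]
Right block of [I | A^{-1}] is the inverse:
[   0   1/5 ]
[ 1/3  -1/3 ]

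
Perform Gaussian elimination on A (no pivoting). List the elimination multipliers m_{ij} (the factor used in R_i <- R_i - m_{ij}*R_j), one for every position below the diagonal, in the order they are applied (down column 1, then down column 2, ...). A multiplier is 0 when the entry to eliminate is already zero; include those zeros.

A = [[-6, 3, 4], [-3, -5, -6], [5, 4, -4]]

multipliers: 1/2, -5/6, -1

Forward elimination:
R2 <- R2 - (1/2)*R1:  [     0  -13/2     -8 ]
R3 <- R3 - (-5/6)*R1:  [    0  13/2  -2/3 ]
R3 <- R3 - (-1)*R2:  [     0      0  -26/3 ]
Multipliers (in order of application): m_{21} = 1/2, m_{31} = -5/6, m_{32} = -1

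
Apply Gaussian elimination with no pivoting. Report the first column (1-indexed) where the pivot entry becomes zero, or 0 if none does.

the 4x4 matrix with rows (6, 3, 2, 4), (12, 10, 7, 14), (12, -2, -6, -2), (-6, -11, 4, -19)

Naive forward elimination:
R2 <- R2 - (2)*R1:  [ 0  4  3  6 ]
R3 <- R3 - (2)*R1:  [   0   -8  -10  -10 ]
R4 <- R4 - (-1)*R1:  [   0   -8    6  -15 ]
R3 <- R3 - (-2)*R2:  [  0   0  -4   2 ]
R4 <- R4 - (-2)*R2:  [  0   0  12  -3 ]
R4 <- R4 - (-3)*R3:  [ 0  0  0  3 ]
All pivots nonzero; naive elimination completes without hitting a zero pivot.

first zero-pivot column = 0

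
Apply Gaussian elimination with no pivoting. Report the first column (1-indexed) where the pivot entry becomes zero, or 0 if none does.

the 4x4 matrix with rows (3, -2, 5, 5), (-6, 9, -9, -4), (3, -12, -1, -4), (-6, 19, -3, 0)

Naive forward elimination:
R2 <- R2 - (-2)*R1:  [ 0  5  1  6 ]
R3 <- R3 - (1)*R1:  [   0  -10   -6   -9 ]
R4 <- R4 - (-2)*R1:  [  0  15   7  10 ]
R3 <- R3 - (-2)*R2:  [  0   0  -4   3 ]
R4 <- R4 - (3)*R2:  [  0   0   4  -8 ]
R4 <- R4 - (-1)*R3:  [  0   0   0  -5 ]
All pivots nonzero; naive elimination completes without hitting a zero pivot.

first zero-pivot column = 0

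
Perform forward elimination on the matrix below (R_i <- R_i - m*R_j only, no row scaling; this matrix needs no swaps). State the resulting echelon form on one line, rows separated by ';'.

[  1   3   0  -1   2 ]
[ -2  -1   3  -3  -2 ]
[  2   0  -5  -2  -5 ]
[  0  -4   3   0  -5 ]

REF = [1 3 0 -1 2; 0 5 3 -5 2; 0 0 -7/5 -6 -33/5; 0 0 0 -190/7 -202/7]

Forward elimination:
R2 <- R2 - (-2)*R1:  [  0   5   3  -5   2 ]
R3 <- R3 - (2)*R1:  [  0  -6  -5   0  -9 ]
R3 <- R3 - (-6/5)*R2:  [     0      0   -7/5     -6  -33/5 ]
R4 <- R4 - (-4/5)*R2:  [     0      0   27/5     -4  -17/5 ]
R4 <- R4 - (-27/7)*R3:  [      0       0       0  -190/7  -202/7 ]
Row echelon form:
[ 1  3     0      -1       2 ]
[ 0  5     3      -5       2 ]
[ 0  0  -7/5      -6   -33/5 ]
[ 0  0     0  -190/7  -202/7 ]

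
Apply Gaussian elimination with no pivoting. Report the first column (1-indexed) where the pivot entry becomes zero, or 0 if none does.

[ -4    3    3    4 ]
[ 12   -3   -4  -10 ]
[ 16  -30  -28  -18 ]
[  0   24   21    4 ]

Naive forward elimination:
R2 <- R2 - (-3)*R1:  [ 0  6  5  2 ]
R3 <- R3 - (-4)*R1:  [   0  -18  -16   -2 ]
R3 <- R3 - (-3)*R2:  [  0   0  -1   4 ]
R4 <- R4 - (4)*R2:  [  0   0   1  -4 ]
R4 <- R4 - (-1)*R3:  [ 0  0  0  0 ]
Matrix at this point:
[ -4  3   3  4 ]
[  0  6   5  2 ]
[  0  0  -1  4 ]
[  0  0   0  0 ]
Pivot entry (4,4) in the last row is zero and there are no rows below to swap with -> zero pivot in column 4 (A is singular).

first zero-pivot column = 4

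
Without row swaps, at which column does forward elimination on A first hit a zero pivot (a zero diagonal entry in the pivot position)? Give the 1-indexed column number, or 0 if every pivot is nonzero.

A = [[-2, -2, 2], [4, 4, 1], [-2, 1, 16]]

Naive forward elimination:
R2 <- R2 - (-2)*R1:  [ 0  0  5 ]
R3 <- R3 - (1)*R1:  [  0   3  14 ]
Matrix at this point:
[ -2  -2   2 ]
[  0   0   5 ]
[  0   3  14 ]
Pivot entry (2,2) is zero but row 3 has 3 in column 2 -> naive elimination stops; a row interchange (e.g. R2 <-> R3) would be required here.

first zero-pivot column = 2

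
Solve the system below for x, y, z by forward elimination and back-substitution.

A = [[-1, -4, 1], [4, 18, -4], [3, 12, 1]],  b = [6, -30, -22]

(5, -3, -1)

Forward elimination on [A|b]:
R2 <- R2 - (-4)*R1:  [  0   2   0  -6 ]
R3 <- R3 - (-3)*R1:  [  0   0   4  -4 ]
Row echelon form:
[ -1  -4  1  |   6 ]
[  0   2  0  |  -6 ]
[  0   0  4  |  -4 ]
Back-substitution:
z = (-4) / 4 = -1
y = (-6) / 2 = -3
x = (6 - (-4)*(-3) - (1)*(-1)) / -1 = 5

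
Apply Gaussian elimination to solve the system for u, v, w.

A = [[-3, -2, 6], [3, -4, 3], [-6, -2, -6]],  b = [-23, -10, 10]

Forward elimination on [A|b]:
R2 <- R2 - (-1)*R1:  [   0   -6    9  -33 ]
R3 <- R3 - (2)*R1:  [   0    2  -18   56 ]
R3 <- R3 - (-1/3)*R2:  [   0    0  -15   45 ]
Row echelon form:
[ -3  -2    6  |  -23 ]
[  0  -6    9  |  -33 ]
[  0   0  -15  |   45 ]
Back-substitution:
w = (45) / -15 = -3
v = (-33 - (9)*(-3)) / -6 = 1
u = (-23 - (-2)*(1) - (6)*(-3)) / -3 = 1

(1, 1, -3)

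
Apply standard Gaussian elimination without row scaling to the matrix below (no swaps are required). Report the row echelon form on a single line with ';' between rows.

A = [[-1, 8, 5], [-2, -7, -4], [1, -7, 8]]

REF = [-1 8 5; 0 -23 -14; 0 0 285/23]

Forward elimination:
R2 <- R2 - (2)*R1:  [   0  -23  -14 ]
R3 <- R3 - (-1)*R1:  [  0   1  13 ]
R3 <- R3 - (-1/23)*R2:  [      0       0  285/23 ]
Row echelon form:
[ -1    8       5 ]
[  0  -23     -14 ]
[  0    0  285/23 ]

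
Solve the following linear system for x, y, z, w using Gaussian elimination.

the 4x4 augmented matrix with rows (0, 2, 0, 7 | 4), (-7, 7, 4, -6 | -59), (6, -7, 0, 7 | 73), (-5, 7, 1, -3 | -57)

Forward elimination on [A|b]:
R1 <-> R2   (pivot in column 1 was zero)
[ -7   7  4  -6  -59 ]
[  0   2  0   7    4 ]
[  6  -7  0   7   73 ]
[ -5   7  1  -3  -57 ]
R3 <- R3 - (-6/7)*R1:  [     0     -1   24/7   13/7  157/7 ]
R4 <- R4 - (5/7)*R1:  [      0       2   -13/7     9/7  -104/7 ]
R3 <- R3 - (-1/2)*R2:  [     0      0   24/7  75/14  171/7 ]
R4 <- R4 - (1)*R2:  [      0       0   -13/7   -40/7  -132/7 ]
R4 <- R4 - (-13/24)*R3:  [      0       0       0  -45/16   -45/8 ]
Row echelon form:
[ -7  7     4      -6  |    -59 ]
[  0  2     0       7  |      4 ]
[  0  0  24/7   75/14  |  171/7 ]
[  0  0     0  -45/16  |  -45/8 ]
Back-substitution:
w = (-45/8) / (-45/16) = 2
z = (171/7 - (75/14)*(2)) / (24/7) = 4
y = (4 - (7)*(2)) / 2 = -5
x = (-59 - (7)*(-5) - (4)*(4) - (-6)*(2)) / -7 = 4

(4, -5, 4, 2)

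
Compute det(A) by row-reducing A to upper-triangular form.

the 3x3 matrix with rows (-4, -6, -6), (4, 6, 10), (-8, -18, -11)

Forward elimination:
R2 <- R2 - (-1)*R1:  [ 0  0  4 ]
R3 <- R3 - (2)*R1:  [  0  -6   1 ]
R2 <-> R3   (pivot in column 2 was zero)
[ -4  -6  -6 ]
[  0  -6   1 ]
[  0   0   4 ]
Upper-triangular form:
[ -4  -6  -6 ]
[  0  -6   1 ]
[  0   0   4 ]
det(A) = (-1)^1 * (-4) * (-6) * (4) = -96  (1 row swap -> sign -1)

det(A) = -96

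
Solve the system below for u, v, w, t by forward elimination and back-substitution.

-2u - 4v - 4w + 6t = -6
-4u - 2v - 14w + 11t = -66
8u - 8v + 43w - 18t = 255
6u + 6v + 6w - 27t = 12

Forward elimination on [A|b]:
R2 <- R2 - (2)*R1:  [   0    6   -6   -1  -54 ]
R3 <- R3 - (-4)*R1:  [   0  -24   27    6  231 ]
R4 <- R4 - (-3)*R1:  [  0  -6  -6  -9  -6 ]
R3 <- R3 - (-4)*R2:  [  0   0   3   2  15 ]
R4 <- R4 - (-1)*R2:  [   0    0  -12  -10  -60 ]
R4 <- R4 - (-4)*R3:  [  0   0   0  -2   0 ]
Row echelon form:
[ -2  -4  -4   6  |   -6 ]
[  0   6  -6  -1  |  -54 ]
[  0   0   3   2  |   15 ]
[  0   0   0  -2  |    0 ]
Back-substitution:
t = (0) / -2 = 0
w = (15 - (2)*(0)) / 3 = 5
v = (-54 - (-6)*(5) - (-1)*(0)) / 6 = -4
u = (-6 - (-4)*(-4) - (-4)*(5) - (6)*(0)) / -2 = 1

(1, -4, 5, 0)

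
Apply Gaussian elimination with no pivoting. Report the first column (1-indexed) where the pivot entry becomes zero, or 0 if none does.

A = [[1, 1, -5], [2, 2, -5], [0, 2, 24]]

first zero-pivot column = 2

Naive forward elimination:
R2 <- R2 - (2)*R1:  [ 0  0  5 ]
Matrix at this point:
[ 1  1  -5 ]
[ 0  0   5 ]
[ 0  2  24 ]
Pivot entry (2,2) is zero but row 3 has 2 in column 2 -> naive elimination stops; a row interchange (e.g. R2 <-> R3) would be required here.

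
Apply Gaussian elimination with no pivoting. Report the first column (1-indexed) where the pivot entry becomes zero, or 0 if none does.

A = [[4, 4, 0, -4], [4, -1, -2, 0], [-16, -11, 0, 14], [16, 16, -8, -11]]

Naive forward elimination:
R2 <- R2 - (1)*R1:  [  0  -5  -2   4 ]
R3 <- R3 - (-4)*R1:  [  0   5   0  -2 ]
R4 <- R4 - (4)*R1:  [  0   0  -8   5 ]
R3 <- R3 - (-1)*R2:  [  0   0  -2   2 ]
R4 <- R4 - (4)*R3:  [  0   0   0  -3 ]
All pivots nonzero; naive elimination completes without hitting a zero pivot.

first zero-pivot column = 0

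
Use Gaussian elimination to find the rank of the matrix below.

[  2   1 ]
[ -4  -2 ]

rank(A) = 1

Row reduction:
R2 <- R2 - (-2)*R1:  [ 0  0 ]
Row echelon form:
[ 2  1 ]
[ 0  0 ]
Nonzero rows / pivot columns: 1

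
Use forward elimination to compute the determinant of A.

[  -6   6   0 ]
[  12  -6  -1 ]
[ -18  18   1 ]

Forward elimination:
R2 <- R2 - (-2)*R1:  [  0   6  -1 ]
R3 <- R3 - (3)*R1:  [ 0  0  1 ]
Upper-triangular form:
[ -6  6   0 ]
[  0  6  -1 ]
[  0  0   1 ]
det(A) = (-1)^0 * (-6) * (6) * (1) = -36  (0 row swaps -> sign +1)

det(A) = -36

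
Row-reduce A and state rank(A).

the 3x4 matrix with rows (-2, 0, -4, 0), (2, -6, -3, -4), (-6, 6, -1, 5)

rank(A) = 3

Row reduction:
R2 <- R2 - (-1)*R1:  [  0  -6  -7  -4 ]
R3 <- R3 - (3)*R1:  [  0   6  11   5 ]
R3 <- R3 - (-1)*R2:  [ 0  0  4  1 ]
Row echelon form:
[ -2   0  -4   0 ]
[  0  -6  -7  -4 ]
[  0   0   4   1 ]
Nonzero rows / pivot columns: 3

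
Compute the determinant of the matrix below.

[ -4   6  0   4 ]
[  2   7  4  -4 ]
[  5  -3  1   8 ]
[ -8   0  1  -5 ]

det(A) = 2732

Forward elimination:
R2 <- R2 - (-1/2)*R1:  [  0  10   4  -2 ]
R3 <- R3 - (-5/4)*R1:  [   0  9/2    1   13 ]
R4 <- R4 - (2)*R1:  [   0  -12    1  -13 ]
R3 <- R3 - (9/20)*R2:  [      0       0    -4/5  139/10 ]
R4 <- R4 - (-6/5)*R2:  [     0      0   29/5  -77/5 ]
R4 <- R4 - (-29/4)*R3:  [     0      0      0  683/8 ]
Upper-triangular form:
[ -4   6     0       4 ]
[  0  10     4      -2 ]
[  0   0  -4/5  139/10 ]
[  0   0     0   683/8 ]
det(A) = (-1)^0 * (-4) * (10) * (-4/5) * (683/8) = 2732  (0 row swaps -> sign +1)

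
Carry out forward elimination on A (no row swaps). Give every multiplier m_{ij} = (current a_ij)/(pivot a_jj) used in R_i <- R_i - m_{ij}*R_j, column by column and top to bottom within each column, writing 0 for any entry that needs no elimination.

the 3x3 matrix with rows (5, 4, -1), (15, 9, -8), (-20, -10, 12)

multipliers: 3, -4, -2

Forward elimination:
R2 <- R2 - (3)*R1:  [  0  -3  -5 ]
R3 <- R3 - (-4)*R1:  [ 0  6  8 ]
R3 <- R3 - (-2)*R2:  [  0   0  -2 ]
Multipliers (in order of application): m_{21} = 3, m_{31} = -4, m_{32} = -2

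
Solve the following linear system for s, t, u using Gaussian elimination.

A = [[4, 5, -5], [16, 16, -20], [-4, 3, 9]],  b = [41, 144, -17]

Forward elimination on [A|b]:
R2 <- R2 - (4)*R1:  [   0   -4    0  -20 ]
R3 <- R3 - (-1)*R1:  [  0   8   4  24 ]
R3 <- R3 - (-2)*R2:  [   0    0    4  -16 ]
Row echelon form:
[ 4   5  -5  |   41 ]
[ 0  -4   0  |  -20 ]
[ 0   0   4  |  -16 ]
Back-substitution:
u = (-16) / 4 = -4
t = (-20) / -4 = 5
s = (41 - (5)*(5) - (-5)*(-4)) / 4 = -1

(-1, 5, -4)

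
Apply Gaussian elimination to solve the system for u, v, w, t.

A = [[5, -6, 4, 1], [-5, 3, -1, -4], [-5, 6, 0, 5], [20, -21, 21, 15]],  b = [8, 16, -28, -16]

(-2, -3, 1, -4)

Forward elimination on [A|b]:
R2 <- R2 - (-1)*R1:  [  0  -3   3  -3  24 ]
R3 <- R3 - (-1)*R1:  [   0    0    4    6  -20 ]
R4 <- R4 - (4)*R1:  [   0    3    5   11  -48 ]
R4 <- R4 - (-1)*R2:  [   0    0    8    8  -24 ]
R4 <- R4 - (2)*R3:  [  0   0   0  -4  16 ]
Row echelon form:
[ 5  -6  4   1  |    8 ]
[ 0  -3  3  -3  |   24 ]
[ 0   0  4   6  |  -20 ]
[ 0   0  0  -4  |   16 ]
Back-substitution:
t = (16) / -4 = -4
w = (-20 - (6)*(-4)) / 4 = 1
v = (24 - (3)*(1) - (-3)*(-4)) / -3 = -3
u = (8 - (-6)*(-3) - (4)*(1) - (1)*(-4)) / 5 = -2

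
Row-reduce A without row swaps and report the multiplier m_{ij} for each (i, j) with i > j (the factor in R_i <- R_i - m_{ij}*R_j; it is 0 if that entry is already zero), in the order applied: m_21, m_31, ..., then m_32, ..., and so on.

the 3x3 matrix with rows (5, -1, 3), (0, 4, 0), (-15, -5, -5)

Forward elimination:
R2: entry in column 1 is already 0 -> m_{21} = 0 (no row operation needed)
R3 <- R3 - (-3)*R1:  [  0  -8   4 ]
R3 <- R3 - (-2)*R2:  [ 0  0  4 ]
Multipliers (in order of application): m_{21} = 0, m_{31} = -3, m_{32} = -2

multipliers: 0, -3, -2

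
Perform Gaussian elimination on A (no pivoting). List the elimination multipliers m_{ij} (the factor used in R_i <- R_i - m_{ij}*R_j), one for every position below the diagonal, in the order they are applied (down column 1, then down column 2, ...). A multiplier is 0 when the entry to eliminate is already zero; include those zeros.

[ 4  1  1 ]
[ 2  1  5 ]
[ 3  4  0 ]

Forward elimination:
R2 <- R2 - (1/2)*R1:  [   0  1/2  9/2 ]
R3 <- R3 - (3/4)*R1:  [    0  13/4  -3/4 ]
R3 <- R3 - (13/2)*R2:  [   0    0  -30 ]
Multipliers (in order of application): m_{21} = 1/2, m_{31} = 3/4, m_{32} = 13/2

multipliers: 1/2, 3/4, 13/2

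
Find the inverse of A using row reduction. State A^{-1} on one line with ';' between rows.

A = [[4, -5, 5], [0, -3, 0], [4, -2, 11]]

inverse = [11/24 -5/8 -5/24; 0 -1/3 0; -1/6 1/6 1/6]

Gauss-Jordan on [A | I]:
R1 <- (1/4)*R1:  [    1  -5/4   5/4  |   1/4     0     0 ]
R3 <- R3 - (4)*R1:  [  0   3   6  |  -1   0   1 ]
R2 <- (1/-3)*R2:  [    0     1     0  |     0  -1/3     0 ]
R1 <- R1 - (-5/4)*R2:  [     1      0    5/4  |    1/4  -5/12      0 ]
R3 <- R3 - (3)*R2:  [  0   0   6  |  -1   1   1 ]
R3 <- (1/6)*R3:  [    0     0     1  |  -1/6   1/6   1/6 ]
R1 <- R1 - (5/4)*R3:  [     1      0      0  |  11/24   -5/8  -5/24 ]
Right block of [I | A^{-1}] is the inverse:
[ 11/24  -5/8  -5/24 ]
[     0  -1/3      0 ]
[  -1/6   1/6    1/6 ]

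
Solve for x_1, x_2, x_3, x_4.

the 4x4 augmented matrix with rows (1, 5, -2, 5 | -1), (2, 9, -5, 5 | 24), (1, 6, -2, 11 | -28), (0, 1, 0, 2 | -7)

(1, 3, -4, -5)

Forward elimination on [A|b]:
R2 <- R2 - (2)*R1:  [  0  -1  -1  -5  26 ]
R3 <- R3 - (1)*R1:  [   0    1    0    6  -27 ]
R3 <- R3 - (-1)*R2:  [  0   0  -1   1  -1 ]
R4 <- R4 - (-1)*R2:  [  0   0  -1  -3  19 ]
R4 <- R4 - (1)*R3:  [  0   0   0  -4  20 ]
Row echelon form:
[ 1   5  -2   5  |  -1 ]
[ 0  -1  -1  -5  |  26 ]
[ 0   0  -1   1  |  -1 ]
[ 0   0   0  -4  |  20 ]
Back-substitution:
x_4 = (20) / -4 = -5
x_3 = (-1 - (1)*(-5)) / -1 = -4
x_2 = (26 - (-1)*(-4) - (-5)*(-5)) / -1 = 3
x_1 = (-1 - (5)*(3) - (-2)*(-4) - (5)*(-5)) / 1 = 1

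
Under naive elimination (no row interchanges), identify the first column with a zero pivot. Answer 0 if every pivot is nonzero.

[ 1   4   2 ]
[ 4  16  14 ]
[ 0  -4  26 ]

Naive forward elimination:
R2 <- R2 - (4)*R1:  [ 0  0  6 ]
Matrix at this point:
[ 1   4   2 ]
[ 0   0   6 ]
[ 0  -4  26 ]
Pivot entry (2,2) is zero but row 3 has -4 in column 2 -> naive elimination stops; a row interchange (e.g. R2 <-> R3) would be required here.

first zero-pivot column = 2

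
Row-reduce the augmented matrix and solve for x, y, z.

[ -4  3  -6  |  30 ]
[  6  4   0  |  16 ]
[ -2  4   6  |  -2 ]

(0, 4, -3)

Forward elimination on [A|b]:
R2 <- R2 - (-3/2)*R1:  [    0  17/2    -9    61 ]
R3 <- R3 - (1/2)*R1:  [   0  5/2    9  -17 ]
R3 <- R3 - (5/17)*R2:  [       0        0   198/17  -594/17 ]
Row echelon form:
[ -4     3      -6  |       30 ]
[  0  17/2      -9  |       61 ]
[  0     0  198/17  |  -594/17 ]
Back-substitution:
z = (-594/17) / (198/17) = -3
y = (61 - (-9)*(-3)) / (17/2) = 4
x = (30 - (3)*(4) - (-6)*(-3)) / -4 = 0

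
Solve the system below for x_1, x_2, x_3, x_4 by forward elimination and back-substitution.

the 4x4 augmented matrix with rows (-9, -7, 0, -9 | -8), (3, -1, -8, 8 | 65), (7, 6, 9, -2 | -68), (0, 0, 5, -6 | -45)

Forward elimination on [A|b]:
R2 <- R2 - (-1/3)*R1:  [     0  -10/3     -8      5  187/3 ]
R3 <- R3 - (-7/9)*R1:  [      0     5/9       9      -9  -668/9 ]
R3 <- R3 - (-1/6)*R2:  [      0       0    23/3   -49/6  -383/6 ]
R4 <- R4 - (15/23)*R3:  [       0        0        0   -31/46  -155/46 ]
Row echelon form:
[ -9     -7     0      -9  |       -8 ]
[  0  -10/3    -8       5  |    187/3 ]
[  0      0  23/3   -49/6  |   -383/6 ]
[  0      0     0  -31/46  |  -155/46 ]
Back-substitution:
x_4 = (-155/46) / (-31/46) = 5
x_3 = (-383/6 - (-49/6)*(5)) / (23/3) = -3
x_2 = (187/3 - (-8)*(-3) - (5)*(5)) / (-10/3) = -4
x_1 = (-8 - (-7)*(-4) - (-9)*(5)) / -9 = -1

(-1, -4, -3, 5)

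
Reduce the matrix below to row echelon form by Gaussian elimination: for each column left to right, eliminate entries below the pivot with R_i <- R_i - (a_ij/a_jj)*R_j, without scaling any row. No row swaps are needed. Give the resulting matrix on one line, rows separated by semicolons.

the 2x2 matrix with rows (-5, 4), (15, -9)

REF = [-5 4; 0 3]

Forward elimination:
R2 <- R2 - (-3)*R1:  [ 0  3 ]
Row echelon form:
[ -5  4 ]
[  0  3 ]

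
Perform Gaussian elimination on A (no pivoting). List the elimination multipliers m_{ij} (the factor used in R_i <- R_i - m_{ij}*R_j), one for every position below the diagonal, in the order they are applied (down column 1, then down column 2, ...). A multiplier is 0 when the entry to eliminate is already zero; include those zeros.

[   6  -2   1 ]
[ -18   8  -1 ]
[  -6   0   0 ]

multipliers: -3, -1, -1

Forward elimination:
R2 <- R2 - (-3)*R1:  [ 0  2  2 ]
R3 <- R3 - (-1)*R1:  [  0  -2   1 ]
R3 <- R3 - (-1)*R2:  [ 0  0  3 ]
Multipliers (in order of application): m_{21} = -3, m_{31} = -1, m_{32} = -1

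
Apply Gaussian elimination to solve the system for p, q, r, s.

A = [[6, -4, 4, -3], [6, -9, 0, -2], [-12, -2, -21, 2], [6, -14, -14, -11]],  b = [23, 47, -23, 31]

Forward elimination on [A|b]:
R2 <- R2 - (1)*R1:  [  0  -5  -4   1  24 ]
R3 <- R3 - (-2)*R1:  [   0  -10  -13   -4   23 ]
R4 <- R4 - (1)*R1:  [   0  -10  -18   -8    8 ]
R3 <- R3 - (2)*R2:  [   0    0   -5   -6  -25 ]
R4 <- R4 - (2)*R2:  [   0    0  -10  -10  -40 ]
R4 <- R4 - (2)*R3:  [  0   0   0   2  10 ]
Row echelon form:
[ 6  -4   4  -3  |   23 ]
[ 0  -5  -4   1  |   24 ]
[ 0   0  -5  -6  |  -25 ]
[ 0   0   0   2  |   10 ]
Back-substitution:
s = (10) / 2 = 5
r = (-25 - (-6)*(5)) / -5 = -1
q = (24 - (-4)*(-1) - (1)*(5)) / -5 = -3
p = (23 - (-4)*(-3) - (4)*(-1) - (-3)*(5)) / 6 = 5

(5, -3, -1, 5)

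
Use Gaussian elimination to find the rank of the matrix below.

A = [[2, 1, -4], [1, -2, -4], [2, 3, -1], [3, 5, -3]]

Row reduction:
R2 <- R2 - (1/2)*R1:  [    0  -5/2    -2 ]
R3 <- R3 - (1)*R1:  [ 0  2  3 ]
R4 <- R4 - (3/2)*R1:  [   0  7/2    3 ]
R3 <- R3 - (-4/5)*R2:  [   0    0  7/5 ]
R4 <- R4 - (-7/5)*R2:  [   0    0  1/5 ]
R4 <- R4 - (1/7)*R3:  [ 0  0  0 ]
Row echelon form:
[ 2     1   -4 ]
[ 0  -5/2   -2 ]
[ 0     0  7/5 ]
[ 0     0    0 ]
Nonzero rows / pivot columns: 3

rank(A) = 3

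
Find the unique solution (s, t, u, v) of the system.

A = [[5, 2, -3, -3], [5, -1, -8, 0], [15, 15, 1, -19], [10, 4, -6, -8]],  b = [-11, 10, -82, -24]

Forward elimination on [A|b]:
R2 <- R2 - (1)*R1:  [  0  -3  -5   3  21 ]
R3 <- R3 - (3)*R1:  [   0    9   10  -10  -49 ]
R4 <- R4 - (2)*R1:  [  0   0   0  -2  -2 ]
R3 <- R3 - (-3)*R2:  [  0   0  -5  -1  14 ]
Row echelon form:
[ 5   2  -3  -3  |  -11 ]
[ 0  -3  -5   3  |   21 ]
[ 0   0  -5  -1  |   14 ]
[ 0   0   0  -2  |   -2 ]
Back-substitution:
v = (-2) / -2 = 1
u = (14 - (-1)*(1)) / -5 = -3
t = (21 - (-5)*(-3) - (3)*(1)) / -3 = -1
s = (-11 - (2)*(-1) - (-3)*(-3) - (-3)*(1)) / 5 = -3

(-3, -1, -3, 1)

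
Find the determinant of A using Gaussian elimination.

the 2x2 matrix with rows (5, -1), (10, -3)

det(A) = -5

Forward elimination:
R2 <- R2 - (2)*R1:  [  0  -1 ]
Upper-triangular form:
[ 5  -1 ]
[ 0  -1 ]
det(A) = (-1)^0 * (5) * (-1) = -5  (0 row swaps -> sign +1)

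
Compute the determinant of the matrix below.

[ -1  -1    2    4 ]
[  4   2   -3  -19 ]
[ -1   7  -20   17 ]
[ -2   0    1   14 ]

Forward elimination:
R2 <- R2 - (-4)*R1:  [  0  -2   5  -3 ]
R3 <- R3 - (1)*R1:  [   0    8  -22   13 ]
R4 <- R4 - (2)*R1:  [  0   2  -3   6 ]
R3 <- R3 - (-4)*R2:  [  0   0  -2   1 ]
R4 <- R4 - (-1)*R2:  [ 0  0  2  3 ]
R4 <- R4 - (-1)*R3:  [ 0  0  0  4 ]
Upper-triangular form:
[ -1  -1   2   4 ]
[  0  -2   5  -3 ]
[  0   0  -2   1 ]
[  0   0   0   4 ]
det(A) = (-1)^0 * (-1) * (-2) * (-2) * (4) = -16  (0 row swaps -> sign +1)

det(A) = -16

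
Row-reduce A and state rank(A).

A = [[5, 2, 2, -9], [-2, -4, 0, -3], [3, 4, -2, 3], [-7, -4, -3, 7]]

rank(A) = 4

Row reduction:
R2 <- R2 - (-2/5)*R1:  [     0  -16/5    4/5  -33/5 ]
R3 <- R3 - (3/5)*R1:  [     0   14/5  -16/5   42/5 ]
R4 <- R4 - (-7/5)*R1:  [     0   -6/5   -1/5  -28/5 ]
R3 <- R3 - (-7/8)*R2:  [    0     0  -5/2  21/8 ]
R4 <- R4 - (3/8)*R2:  [     0      0   -1/2  -25/8 ]
R4 <- R4 - (1/5)*R3:  [      0       0       0  -73/20 ]
Row echelon form:
[ 5      2     2      -9 ]
[ 0  -16/5   4/5   -33/5 ]
[ 0      0  -5/2    21/8 ]
[ 0      0     0  -73/20 ]
Nonzero rows / pivot columns: 4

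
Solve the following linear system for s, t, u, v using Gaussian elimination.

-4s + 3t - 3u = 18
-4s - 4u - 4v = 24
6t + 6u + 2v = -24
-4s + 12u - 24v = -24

(-3, -1, -3, 0)

Forward elimination on [A|b]:
R2 <- R2 - (1)*R1:  [  0  -3  -1  -4   6 ]
R4 <- R4 - (1)*R1:  [   0   -3   15  -24  -42 ]
R3 <- R3 - (-2)*R2:  [   0    0    4   -6  -12 ]
R4 <- R4 - (1)*R2:  [   0    0   16  -20  -48 ]
R4 <- R4 - (4)*R3:  [ 0  0  0  4  0 ]
Row echelon form:
[ -4   3  -3   0  |   18 ]
[  0  -3  -1  -4  |    6 ]
[  0   0   4  -6  |  -12 ]
[  0   0   0   4  |    0 ]
Back-substitution:
v = (0) / 4 = 0
u = (-12 - (-6)*(0)) / 4 = -3
t = (6 - (-1)*(-3) - (-4)*(0)) / -3 = -1
s = (18 - (3)*(-1) - (-3)*(-3)) / -4 = -3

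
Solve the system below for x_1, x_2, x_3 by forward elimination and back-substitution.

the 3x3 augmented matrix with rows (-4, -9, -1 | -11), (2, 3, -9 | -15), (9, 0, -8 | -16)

(0, 1, 2)

Forward elimination on [A|b]:
R2 <- R2 - (-1/2)*R1:  [     0   -3/2  -19/2  -41/2 ]
R3 <- R3 - (-9/4)*R1:  [      0   -81/4   -41/4  -163/4 ]
R3 <- R3 - (27/2)*R2:  [   0    0  118  236 ]
Row echelon form:
[ -4    -9     -1  |    -11 ]
[  0  -3/2  -19/2  |  -41/2 ]
[  0     0    118  |    236 ]
Back-substitution:
x_3 = (236) / 118 = 2
x_2 = (-41/2 - (-19/2)*(2)) / (-3/2) = 1
x_1 = (-11 - (-9)*(1) - (-1)*(2)) / -4 = 0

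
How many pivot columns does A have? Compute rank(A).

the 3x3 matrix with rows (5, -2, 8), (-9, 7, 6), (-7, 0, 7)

Row reduction:
R2 <- R2 - (-9/5)*R1:  [     0   17/5  102/5 ]
R3 <- R3 - (-7/5)*R1:  [     0  -14/5   91/5 ]
R3 <- R3 - (-14/17)*R2:  [  0   0  35 ]
Row echelon form:
[ 5    -2      8 ]
[ 0  17/5  102/5 ]
[ 0     0     35 ]
Nonzero rows / pivot columns: 3

rank(A) = 3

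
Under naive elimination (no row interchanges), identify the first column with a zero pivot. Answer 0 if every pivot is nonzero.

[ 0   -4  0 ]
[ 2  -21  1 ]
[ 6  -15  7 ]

Naive forward elimination:
Pivot entry (1,1) is zero but row 2 has 2 in column 1 -> naive elimination stops; a row interchange (e.g. R1 <-> R2) would be required here.

first zero-pivot column = 1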